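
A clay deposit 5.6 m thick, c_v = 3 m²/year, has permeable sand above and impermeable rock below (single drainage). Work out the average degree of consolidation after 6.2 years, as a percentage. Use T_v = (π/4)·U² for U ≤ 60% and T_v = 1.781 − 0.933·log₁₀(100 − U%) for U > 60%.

Drainage path length: H_d = H = 5.6 m (single drainage).
T_v = c_v·t/H_d² = 3×6.2/5.6² = 0.59311.
T_v = 0.59311 corresponds to the U > 60% branch:
U = 1 − 10^((1.781 − T_v)/0.933)/100 = 0.8124

U ≈ 81.2 %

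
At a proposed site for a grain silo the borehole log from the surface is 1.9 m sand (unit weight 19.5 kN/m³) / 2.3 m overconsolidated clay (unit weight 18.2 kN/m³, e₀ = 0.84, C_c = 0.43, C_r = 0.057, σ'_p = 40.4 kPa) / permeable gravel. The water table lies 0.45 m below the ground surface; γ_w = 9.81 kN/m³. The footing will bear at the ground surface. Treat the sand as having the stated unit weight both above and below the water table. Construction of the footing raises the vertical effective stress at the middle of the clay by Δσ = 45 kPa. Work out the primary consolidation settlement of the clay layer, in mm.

S_c ≈ 159 mm

Mid-depth of clay below the ground surface: z = 1.9 + 2.3/2 = 3.05 m.
Total vertical stress at mid-clay: σ_v = 19.5×1.9 + 18.2×1.15 = 57.98 kPa.
Pore pressure: u = 9.81×(3.05 − 0.45) = 25.506 kPa.
Initial effective stress: σ'_0 = σ_v − u = 57.98 − 25.506 = 32.474 kPa.
Final effective stress: σ'_f = 32.474 + 45 = 77.474 kPa.
σ'_f = 77.474 > σ'_p = 40.4 kPa, so the stress path crosses the preconsolidation pressure — recompression up to σ'_p, then virgin compression beyond:
S_c = H/(1+e₀)·[C_r·log₁₀(σ'_p/σ'_0) + C_c·log₁₀(σ'_f/σ'_p)]
    = 2.3/1.84 × [0.057×log₁₀(40.4/32.474) + 0.43×log₁₀(77.474/40.4)]
    = 1.25 × [0.0054062 + 0.12159] = 0.1587 m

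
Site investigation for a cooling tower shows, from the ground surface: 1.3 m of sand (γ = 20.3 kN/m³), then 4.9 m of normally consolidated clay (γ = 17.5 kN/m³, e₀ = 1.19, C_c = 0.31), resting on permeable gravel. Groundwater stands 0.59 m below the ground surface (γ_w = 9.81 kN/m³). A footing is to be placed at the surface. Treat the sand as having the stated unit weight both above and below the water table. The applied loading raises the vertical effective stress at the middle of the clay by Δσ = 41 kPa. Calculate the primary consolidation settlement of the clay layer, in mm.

S_c ≈ 219 mm

Mid-depth of clay below the ground surface: z = 1.3 + 4.9/2 = 3.75 m.
Total vertical stress at mid-clay: σ_v = 20.3×1.3 + 17.5×2.45 = 69.265 kPa.
Pore pressure: u = 9.81×(3.75 − 0.59) = 31 kPa.
Initial effective stress: σ'_0 = σ_v − u = 69.265 − 31 = 38.265 kPa.
Final effective stress: σ'_f = σ'_0 + Δσ = 38.265 + 41 = 79.265 kPa.
Normally consolidated clay, so the full stress increment lies on the virgin compression line:
S_c = C_c·H/(1+e₀)·log₁₀(σ'_f/σ'_0) = 0.31×4.9/(1+1.19)×log₁₀(79.265/38.265)
    = 0.69361 × 0.31628 = 0.2194 m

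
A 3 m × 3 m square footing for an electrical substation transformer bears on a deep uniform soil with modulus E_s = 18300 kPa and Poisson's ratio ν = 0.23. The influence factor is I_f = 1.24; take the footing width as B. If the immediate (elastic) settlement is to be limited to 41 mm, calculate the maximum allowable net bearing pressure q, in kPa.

q ≈ 213 kPa

S_e = q·B·(1−ν²)/E_s · I_f  ⇒  q = S_e·E_s / (B·(1−ν²)·I_f).
q = 0.041 × 18300 / (3 × 0.9471 × 1.24) = 213 kPa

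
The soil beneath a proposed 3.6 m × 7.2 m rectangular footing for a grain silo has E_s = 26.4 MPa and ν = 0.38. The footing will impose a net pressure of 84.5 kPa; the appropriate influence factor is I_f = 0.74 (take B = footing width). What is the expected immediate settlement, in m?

Immediate (elastic) settlement: S_e = q·B·(1−ν²)/E_s · I_f.
E_s = 26.4 MPa = 26400 kPa.
S_e = 84.5 × 3.6 × (1 − 0.38²) / 26400 × 0.74
    = 84.5 × 3.6 × 0.8556 / 26400 × 0.74
    = 0.007296 m

S_e ≈ 0.0073 m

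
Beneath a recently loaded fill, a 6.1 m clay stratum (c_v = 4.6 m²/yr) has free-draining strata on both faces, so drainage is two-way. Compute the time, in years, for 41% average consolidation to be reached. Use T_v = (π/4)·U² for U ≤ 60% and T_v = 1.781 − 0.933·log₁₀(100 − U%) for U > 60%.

t ≈ 0.267 years

Drainage path length: H_d = H/2 = 3.05 m (double drainage).
U ≤ 60%: T_v = (π/4)·U² = (π/4)×0.41² = 0.13203.
t = T_v·H_d²/c_v = 0.13203×3.05²/4.6 = 0.267 years.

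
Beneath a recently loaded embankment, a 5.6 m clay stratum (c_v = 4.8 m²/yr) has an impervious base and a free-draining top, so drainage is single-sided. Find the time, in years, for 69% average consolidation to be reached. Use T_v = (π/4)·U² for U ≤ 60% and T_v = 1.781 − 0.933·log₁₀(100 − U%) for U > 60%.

Drainage path length: H_d = H = 5.6 m (single drainage).
U > 60%: T_v = 1.781 − 0.933·log₁₀(100 − 69) = 0.38956.
t = T_v·H_d²/c_v = 0.38956×5.6²/4.8 = 2.545 years.

t ≈ 2.55 years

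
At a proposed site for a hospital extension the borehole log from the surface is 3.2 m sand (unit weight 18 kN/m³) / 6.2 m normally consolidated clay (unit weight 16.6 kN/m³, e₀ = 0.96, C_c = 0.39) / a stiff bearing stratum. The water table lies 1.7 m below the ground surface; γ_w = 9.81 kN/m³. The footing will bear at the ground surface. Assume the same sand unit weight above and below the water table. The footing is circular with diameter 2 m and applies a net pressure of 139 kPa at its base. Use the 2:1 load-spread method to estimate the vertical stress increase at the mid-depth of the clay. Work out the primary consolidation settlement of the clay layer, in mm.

S_c ≈ 63.7 mm

Mid-depth of clay below the ground surface: z = 3.2 + 6.2/2 = 6.3 m.
Total vertical stress at mid-clay: σ_v = 18×3.2 + 16.6×3.1 = 109.06 kPa.
Pore pressure: u = 9.81×(6.3 − 1.7) = 45.126 kPa.
Initial effective stress: σ'_0 = σ_v − u = 109.06 − 45.126 = 63.934 kPa.
Stress increase at mid-clay by the 2:1 spreading method:
Δσ ≈ qD²/(D+z)² = 139×2²/(2+6.3)² = 8.0708 kPa
Final effective stress: σ'_f = σ'_0 + Δσ = 63.934 + 8.0708 = 72.005 kPa.
Normally consolidated clay, so the full stress increment lies on the virgin compression line:
S_c = C_c·H/(1+e₀)·log₁₀(σ'_f/σ'_0) = 0.39×6.2/(1+0.96)×log₁₀(72.005/63.934)
    = 1.2337 × 0.051631 = 0.0637 m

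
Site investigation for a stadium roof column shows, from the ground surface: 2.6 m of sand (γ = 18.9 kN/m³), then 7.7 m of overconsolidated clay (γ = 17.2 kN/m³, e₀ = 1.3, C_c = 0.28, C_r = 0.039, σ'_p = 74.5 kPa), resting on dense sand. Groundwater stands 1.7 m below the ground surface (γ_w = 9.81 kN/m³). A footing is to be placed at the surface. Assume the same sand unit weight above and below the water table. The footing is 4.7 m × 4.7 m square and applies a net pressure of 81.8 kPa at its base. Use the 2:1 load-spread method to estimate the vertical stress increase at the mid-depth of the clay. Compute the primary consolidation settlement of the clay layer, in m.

Mid-depth of clay below the ground surface: z = 2.6 + 7.7/2 = 6.45 m.
Total vertical stress at mid-clay: σ_v = 18.9×2.6 + 17.2×3.85 = 115.36 kPa.
Pore pressure: u = 9.81×(6.45 − 1.7) = 46.598 kPa.
Initial effective stress: σ'_0 = σ_v − u = 115.36 − 46.598 = 68.762 kPa.
Stress increase at mid-clay by the 2:1 spreading method:
Δσ = qBL/((B+z)(L+z)) = 81.8×4.7×4.7/((4.7+6.45)(4.7+6.45)) = 14.534 kPa
Final effective stress: σ'_f = 68.762 + 14.534 = 83.296 kPa.
σ'_f = 83.296 > σ'_p = 74.5 kPa, so the stress path crosses the preconsolidation pressure — recompression up to σ'_p, then virgin compression beyond:
S_c = H/(1+e₀)·[C_r·log₁₀(σ'_p/σ'_0) + C_c·log₁₀(σ'_f/σ'_p)]
    = 7.7/2.3 × [0.039×log₁₀(74.5/68.762) + 0.28×log₁₀(83.296/74.5)]
    = 3.3478 × [0.0013575 + 0.013571] = 0.04998 m

S_c ≈ 0.05 m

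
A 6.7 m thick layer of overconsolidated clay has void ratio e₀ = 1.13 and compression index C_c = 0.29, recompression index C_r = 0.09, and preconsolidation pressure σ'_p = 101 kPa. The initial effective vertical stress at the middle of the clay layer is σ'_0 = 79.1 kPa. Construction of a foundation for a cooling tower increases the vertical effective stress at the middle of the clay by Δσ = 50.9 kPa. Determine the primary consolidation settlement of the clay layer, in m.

Final effective stress: σ'_f = 79.1 + 50.9 = 130 kPa.
σ'_f = 130 > σ'_p = 101 kPa, so the stress path crosses the preconsolidation pressure — recompression up to σ'_p, then virgin compression beyond:
S_c = H/(1+e₀)·[C_r·log₁₀(σ'_p/σ'_0) + C_c·log₁₀(σ'_f/σ'_p)]
    = 6.7/2.13 × [0.09×log₁₀(101/79.1) + 0.29×log₁₀(130/101)]
    = 3.1455 × [0.009553 + 0.03179] = 0.13 m

S_c ≈ 0.13 m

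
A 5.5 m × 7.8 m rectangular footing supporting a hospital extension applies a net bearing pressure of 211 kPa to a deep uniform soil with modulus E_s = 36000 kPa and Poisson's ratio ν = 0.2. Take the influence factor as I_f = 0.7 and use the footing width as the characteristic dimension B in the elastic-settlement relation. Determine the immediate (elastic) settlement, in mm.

S_e ≈ 21.7 mm

Immediate (elastic) settlement: S_e = q·B·(1−ν²)/E_s · I_f.
S_e = 211 × 5.5 × (1 − 0.2²) / 36000 × 0.7
    = 211 × 5.5 × 0.96 / 36000 × 0.7
    = 0.02166 m = 21.66 mm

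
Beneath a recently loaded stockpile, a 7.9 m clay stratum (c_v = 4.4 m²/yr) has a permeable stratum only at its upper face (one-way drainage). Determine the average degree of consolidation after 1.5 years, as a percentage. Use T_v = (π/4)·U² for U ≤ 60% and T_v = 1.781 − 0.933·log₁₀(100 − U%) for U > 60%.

U ≈ 36.7 %

Drainage path length: H_d = H = 7.9 m (single drainage).
T_v = c_v·t/H_d² = 4.4×1.5/7.9² = 0.10575.
T_v = 0.10575 corresponds to the U ≤ 60% branch:
U = √(4T_v/π) = 0.3669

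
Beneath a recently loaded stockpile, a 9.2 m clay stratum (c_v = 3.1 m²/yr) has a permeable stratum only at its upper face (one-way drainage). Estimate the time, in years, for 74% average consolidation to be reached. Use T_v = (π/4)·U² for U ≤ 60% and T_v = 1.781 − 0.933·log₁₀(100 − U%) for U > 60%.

t ≈ 12.6 years

Drainage path length: H_d = H = 9.2 m (single drainage).
U > 60%: T_v = 1.781 − 0.933·log₁₀(100 − 74) = 0.46083.
t = T_v·H_d²/c_v = 0.46083×9.2²/3.1 = 12.58 years.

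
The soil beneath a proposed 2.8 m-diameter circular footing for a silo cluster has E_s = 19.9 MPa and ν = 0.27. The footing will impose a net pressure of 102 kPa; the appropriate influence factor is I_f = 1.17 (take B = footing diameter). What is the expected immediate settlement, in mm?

Immediate (elastic) settlement: S_e = q·B·(1−ν²)/E_s · I_f.
E_s = 19.9 MPa = 19900 kPa.
S_e = 102 × 2.8 × (1 − 0.27²) / 19900 × 1.17
    = 102 × 2.8 × 0.9271 / 19900 × 1.17
    = 0.01557 m = 15.57 mm

S_e ≈ 15.6 mm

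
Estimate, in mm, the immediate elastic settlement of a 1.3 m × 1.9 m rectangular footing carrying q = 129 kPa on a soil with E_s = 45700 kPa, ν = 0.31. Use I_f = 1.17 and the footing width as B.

S_e ≈ 3.88 mm

Immediate (elastic) settlement: S_e = q·B·(1−ν²)/E_s · I_f.
S_e = 129 × 1.3 × (1 − 0.31²) / 45700 × 1.17
    = 129 × 1.3 × 0.9039 / 45700 × 1.17
    = 0.003881 m = 3.881 mm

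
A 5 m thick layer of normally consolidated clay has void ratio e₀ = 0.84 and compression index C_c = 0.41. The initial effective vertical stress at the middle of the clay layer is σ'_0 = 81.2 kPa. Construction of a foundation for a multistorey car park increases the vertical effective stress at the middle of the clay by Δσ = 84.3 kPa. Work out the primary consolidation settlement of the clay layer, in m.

Final effective stress: σ'_f = σ'_0 + Δσ = 81.2 + 84.3 = 165.5 kPa.
Normally consolidated clay, so the full stress increment lies on the virgin compression line:
S_c = C_c·H/(1+e₀)·log₁₀(σ'_f/σ'_0) = 0.41×5/(1+0.84)×log₁₀(165.5/81.2)
    = 1.1141 × 0.30924 = 0.3445 m

S_c ≈ 0.345 m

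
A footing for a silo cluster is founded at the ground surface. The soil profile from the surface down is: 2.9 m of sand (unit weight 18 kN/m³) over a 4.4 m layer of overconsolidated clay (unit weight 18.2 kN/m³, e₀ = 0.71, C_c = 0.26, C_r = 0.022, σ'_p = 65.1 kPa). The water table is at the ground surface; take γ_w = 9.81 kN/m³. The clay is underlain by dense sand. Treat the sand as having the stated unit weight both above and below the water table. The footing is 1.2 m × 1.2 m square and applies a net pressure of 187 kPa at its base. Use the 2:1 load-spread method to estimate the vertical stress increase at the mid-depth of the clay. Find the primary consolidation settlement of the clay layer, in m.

Mid-depth of clay below the ground surface: z = 2.9 + 4.4/2 = 5.1 m.
Total vertical stress at mid-clay: σ_v = 18×2.9 + 18.2×2.2 = 92.24 kPa.
Pore pressure: u = 9.81×(5.1 − 0) = 50.031 kPa.
Initial effective stress: σ'_0 = σ_v − u = 92.24 − 50.031 = 42.209 kPa.
Stress increase at mid-clay by the 2:1 spreading method:
Δσ = qBL/((B+z)(L+z)) = 187×1.2×1.2/((1.2+5.1)(1.2+5.1)) = 6.7846 kPa
Final effective stress: σ'_f = 42.209 + 6.7846 = 48.994 kPa.
σ'_f = 48.994 ≤ σ'_p = 65.1 kPa, so the clay remains overconsolidated and only the recompression index applies:
S_c = C_r·H/(1+e₀)·log₁₀(σ'_f/σ'_0) = 0.022×4.4/1.71×log₁₀(48.994/42.209)
    = 0.056608 × 0.064738 = 0.003665 m

S_c ≈ 0.00366 m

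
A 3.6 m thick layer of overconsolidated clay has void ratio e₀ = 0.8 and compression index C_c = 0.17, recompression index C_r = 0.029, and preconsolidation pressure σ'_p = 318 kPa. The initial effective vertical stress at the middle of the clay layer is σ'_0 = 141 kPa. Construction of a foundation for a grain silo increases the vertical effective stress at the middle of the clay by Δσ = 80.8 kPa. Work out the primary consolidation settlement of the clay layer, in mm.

Final effective stress: σ'_f = 141 + 80.8 = 221.8 kPa.
σ'_f = 221.8 ≤ σ'_p = 318 kPa, so the clay remains overconsolidated and only the recompression index applies:
S_c = C_r·H/(1+e₀)·log₁₀(σ'_f/σ'_0) = 0.029×3.6/1.8×log₁₀(221.8/141)
    = 0.058 × 0.19674 = 0.01141 m

S_c ≈ 11.4 mm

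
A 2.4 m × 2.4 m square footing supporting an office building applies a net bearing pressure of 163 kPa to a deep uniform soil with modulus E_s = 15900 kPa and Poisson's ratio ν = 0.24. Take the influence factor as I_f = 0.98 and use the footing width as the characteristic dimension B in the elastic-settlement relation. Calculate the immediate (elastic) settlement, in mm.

Immediate (elastic) settlement: S_e = q·B·(1−ν²)/E_s · I_f.
S_e = 163 × 2.4 × (1 − 0.24²) / 15900 × 0.98
    = 163 × 2.4 × 0.9424 / 15900 × 0.98
    = 0.02272 m = 22.72 mm

S_e ≈ 22.7 mm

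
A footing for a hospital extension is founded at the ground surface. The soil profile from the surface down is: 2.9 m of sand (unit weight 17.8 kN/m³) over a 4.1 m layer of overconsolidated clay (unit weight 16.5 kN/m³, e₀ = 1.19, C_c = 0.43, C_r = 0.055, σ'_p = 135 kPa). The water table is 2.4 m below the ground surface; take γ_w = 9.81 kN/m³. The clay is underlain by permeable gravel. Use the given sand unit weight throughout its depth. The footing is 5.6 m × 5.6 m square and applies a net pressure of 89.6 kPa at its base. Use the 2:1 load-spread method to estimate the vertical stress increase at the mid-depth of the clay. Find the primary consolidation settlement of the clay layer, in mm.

Mid-depth of clay below the ground surface: z = 2.9 + 4.1/2 = 4.95 m.
Total vertical stress at mid-clay: σ_v = 17.8×2.9 + 16.5×2.05 = 85.445 kPa.
Pore pressure: u = 9.81×(4.95 − 2.4) = 25.015 kPa.
Initial effective stress: σ'_0 = σ_v − u = 85.445 − 25.015 = 60.43 kPa.
Stress increase at mid-clay by the 2:1 spreading method:
Δσ = qBL/((B+z)(L+z)) = 89.6×5.6×5.6/((5.6+4.95)(5.6+4.95)) = 25.245 kPa
Final effective stress: σ'_f = 60.43 + 25.245 = 85.675 kPa.
σ'_f = 85.675 ≤ σ'_p = 135 kPa, so the clay remains overconsolidated and only the recompression index applies:
S_c = C_r·H/(1+e₀)·log₁₀(σ'_f/σ'_0) = 0.055×4.1/2.19×log₁₀(85.675/60.43)
    = 0.10297 × 0.1516 = 0.01561 m

S_c ≈ 15.6 mm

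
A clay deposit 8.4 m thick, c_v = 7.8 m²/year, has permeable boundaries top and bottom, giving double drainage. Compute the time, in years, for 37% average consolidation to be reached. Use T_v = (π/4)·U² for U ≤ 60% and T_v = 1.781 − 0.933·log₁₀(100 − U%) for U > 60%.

t ≈ 0.243 years

Drainage path length: H_d = H/2 = 4.2 m (double drainage).
U ≤ 60%: T_v = (π/4)·U² = (π/4)×0.37² = 0.10752.
t = T_v·H_d²/c_v = 0.10752×4.2²/7.8 = 0.2432 years.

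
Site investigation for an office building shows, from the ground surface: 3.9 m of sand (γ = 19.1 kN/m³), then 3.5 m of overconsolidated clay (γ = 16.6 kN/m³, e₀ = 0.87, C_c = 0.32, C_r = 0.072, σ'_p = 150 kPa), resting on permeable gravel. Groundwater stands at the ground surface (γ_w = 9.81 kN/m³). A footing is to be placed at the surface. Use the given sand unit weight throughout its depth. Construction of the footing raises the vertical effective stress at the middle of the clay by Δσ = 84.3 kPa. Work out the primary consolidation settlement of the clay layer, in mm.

S_c ≈ 59.2 mm

Mid-depth of clay below the ground surface: z = 3.9 + 3.5/2 = 5.65 m.
Total vertical stress at mid-clay: σ_v = 19.1×3.9 + 16.6×1.75 = 103.54 kPa.
Pore pressure: u = 9.81×(5.65 − 0) = 55.427 kPa.
Initial effective stress: σ'_0 = σ_v − u = 103.54 − 55.427 = 48.113 kPa.
Final effective stress: σ'_f = 48.113 + 84.3 = 132.41 kPa.
σ'_f = 132.41 ≤ σ'_p = 150 kPa, so the clay remains overconsolidated and only the recompression index applies:
S_c = C_r·H/(1+e₀)·log₁₀(σ'_f/σ'_0) = 0.072×3.5/1.87×log₁₀(132.41/48.113)
    = 0.13476 × 0.43966 = 0.05925 m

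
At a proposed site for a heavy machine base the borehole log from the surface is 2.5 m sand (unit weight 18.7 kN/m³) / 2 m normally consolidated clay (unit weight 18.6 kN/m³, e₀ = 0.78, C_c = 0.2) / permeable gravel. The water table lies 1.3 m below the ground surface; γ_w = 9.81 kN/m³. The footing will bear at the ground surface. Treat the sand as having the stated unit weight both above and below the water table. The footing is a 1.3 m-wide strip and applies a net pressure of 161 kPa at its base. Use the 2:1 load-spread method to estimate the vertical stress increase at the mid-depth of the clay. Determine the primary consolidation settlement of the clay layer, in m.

S_c ≈ 0.0675 m

Mid-depth of clay below the ground surface: z = 2.5 + 2/2 = 3.5 m.
Total vertical stress at mid-clay: σ_v = 18.7×2.5 + 18.6×1 = 65.35 kPa.
Pore pressure: u = 9.81×(3.5 − 1.3) = 21.582 kPa.
Initial effective stress: σ'_0 = σ_v − u = 65.35 − 21.582 = 43.768 kPa.
Stress increase at mid-clay by the 2:1 spreading method:
Δσ = qB/(B+z) = 161×1.3/(1.3+3.5) = 43.604 kPa
Final effective stress: σ'_f = σ'_0 + Δσ = 43.768 + 43.604 = 87.372 kPa.
Normally consolidated clay, so the full stress increment lies on the virgin compression line:
S_c = C_c·H/(1+e₀)·log₁₀(σ'_f/σ'_0) = 0.2×2/(1+0.78)×log₁₀(87.372/43.768)
    = 0.22472 × 0.30022 = 0.06747 m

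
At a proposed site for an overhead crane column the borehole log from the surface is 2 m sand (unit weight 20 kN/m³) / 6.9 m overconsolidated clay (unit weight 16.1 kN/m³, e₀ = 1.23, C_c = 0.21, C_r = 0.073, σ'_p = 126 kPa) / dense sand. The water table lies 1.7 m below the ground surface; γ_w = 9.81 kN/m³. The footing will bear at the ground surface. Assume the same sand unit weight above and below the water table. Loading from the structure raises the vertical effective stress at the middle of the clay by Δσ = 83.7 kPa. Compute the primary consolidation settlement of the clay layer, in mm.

S_c ≈ 109 mm

Mid-depth of clay below the ground surface: z = 2 + 6.9/2 = 5.45 m.
Total vertical stress at mid-clay: σ_v = 20×2 + 16.1×3.45 = 95.545 kPa.
Pore pressure: u = 9.81×(5.45 − 1.7) = 36.788 kPa.
Initial effective stress: σ'_0 = σ_v − u = 95.545 − 36.788 = 58.757 kPa.
Final effective stress: σ'_f = 58.757 + 83.7 = 142.46 kPa.
σ'_f = 142.46 > σ'_p = 126 kPa, so the stress path crosses the preconsolidation pressure — recompression up to σ'_p, then virgin compression beyond:
S_c = H/(1+e₀)·[C_r·log₁₀(σ'_p/σ'_0) + C_c·log₁₀(σ'_f/σ'_p)]
    = 6.9/2.23 × [0.073×log₁₀(126/58.757) + 0.21×log₁₀(142.46/126)]
    = 3.0942 × [0.024186 + 0.011198] = 0.1095 m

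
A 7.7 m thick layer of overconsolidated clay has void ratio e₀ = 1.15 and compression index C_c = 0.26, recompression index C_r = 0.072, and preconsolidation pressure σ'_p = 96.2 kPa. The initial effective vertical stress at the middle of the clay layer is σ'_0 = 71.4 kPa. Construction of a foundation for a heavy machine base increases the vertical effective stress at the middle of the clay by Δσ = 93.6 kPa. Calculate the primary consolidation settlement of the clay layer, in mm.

Final effective stress: σ'_f = 71.4 + 93.6 = 165 kPa.
σ'_f = 165 > σ'_p = 96.2 kPa, so the stress path crosses the preconsolidation pressure — recompression up to σ'_p, then virgin compression beyond:
S_c = H/(1+e₀)·[C_r·log₁₀(σ'_p/σ'_0) + C_c·log₁₀(σ'_f/σ'_p)]
    = 7.7/2.15 × [0.072×log₁₀(96.2/71.4) + 0.26×log₁₀(165/96.2)]
    = 3.5814 × [0.0093223 + 0.06092] = 0.2516 m

S_c ≈ 252 mm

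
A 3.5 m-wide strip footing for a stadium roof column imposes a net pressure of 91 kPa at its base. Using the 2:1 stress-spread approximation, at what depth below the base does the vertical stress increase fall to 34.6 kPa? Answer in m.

z ≈ 5.71 m

2:1 spreading — at depth z the loaded area has grown by z in each plan dimension:
qB/(B+z) = Δσ_z ⇒ z = qB/Δσ_z − B = 91×3.5/34.6 − 3.5 = 5.705 m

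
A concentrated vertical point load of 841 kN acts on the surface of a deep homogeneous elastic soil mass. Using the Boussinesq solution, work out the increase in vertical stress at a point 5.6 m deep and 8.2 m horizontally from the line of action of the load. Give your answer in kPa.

Δσ_z ≈ 0.73 kPa

Boussinesq vertical stress below a point load on an elastic half-space:
Δσ_z = 3P/(2πz²) · [1 + (r/z)²]^(−5/2)
r/z = 8.2/5.6 = 1.4643; [1+(r/z)²]^(−5/2) = 0.057049.
Δσ_z = 3×841/(2π×5.6²) × 0.057049 = 12.804 × 0.057049 = 0.7305 kPa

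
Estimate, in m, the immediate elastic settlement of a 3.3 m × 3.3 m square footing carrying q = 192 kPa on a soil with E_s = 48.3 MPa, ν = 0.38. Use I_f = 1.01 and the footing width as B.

S_e ≈ 0.0113 m

Immediate (elastic) settlement: S_e = q·B·(1−ν²)/E_s · I_f.
E_s = 48.3 MPa = 48300 kPa.
S_e = 192 × 3.3 × (1 − 0.38²) / 48300 × 1.01
    = 192 × 3.3 × 0.8556 / 48300 × 1.01
    = 0.01134 m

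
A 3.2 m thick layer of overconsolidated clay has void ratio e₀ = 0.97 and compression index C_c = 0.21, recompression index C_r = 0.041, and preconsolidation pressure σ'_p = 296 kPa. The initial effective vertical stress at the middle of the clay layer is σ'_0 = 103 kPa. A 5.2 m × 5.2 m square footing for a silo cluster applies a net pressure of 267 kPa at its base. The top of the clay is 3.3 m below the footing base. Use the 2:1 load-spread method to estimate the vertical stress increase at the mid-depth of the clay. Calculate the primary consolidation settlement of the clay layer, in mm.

Mid-depth of clay below the footing base: z = 3.3 + 3.2/2 = 4.9 m.
Stress increase at mid-clay by the 2:1 spreading method:
Δσ = qBL/((B+z)(L+z)) = 267×5.2×5.2/((5.2+4.9)(5.2+4.9)) = 70.774 kPa
Final effective stress: σ'_f = 103 + 70.774 = 173.77 kPa.
σ'_f = 173.77 ≤ σ'_p = 296 kPa, so the clay remains overconsolidated and only the recompression index applies:
S_c = C_r·H/(1+e₀)·log₁₀(σ'_f/σ'_0) = 0.041×3.2/1.97×log₁₀(173.77/103)
    = 0.0666 × 0.22714 = 0.01513 m

S_c ≈ 15.1 mm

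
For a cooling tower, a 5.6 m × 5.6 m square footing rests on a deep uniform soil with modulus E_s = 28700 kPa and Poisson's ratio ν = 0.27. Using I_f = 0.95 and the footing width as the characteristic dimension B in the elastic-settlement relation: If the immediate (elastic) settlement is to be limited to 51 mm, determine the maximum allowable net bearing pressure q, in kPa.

S_e = q·B·(1−ν²)/E_s · I_f  ⇒  q = S_e·E_s / (B·(1−ν²)·I_f).
q = 0.051 × 28700 / (5.6 × 0.9271 × 0.95) = 296.8 kPa

q ≈ 297 kPa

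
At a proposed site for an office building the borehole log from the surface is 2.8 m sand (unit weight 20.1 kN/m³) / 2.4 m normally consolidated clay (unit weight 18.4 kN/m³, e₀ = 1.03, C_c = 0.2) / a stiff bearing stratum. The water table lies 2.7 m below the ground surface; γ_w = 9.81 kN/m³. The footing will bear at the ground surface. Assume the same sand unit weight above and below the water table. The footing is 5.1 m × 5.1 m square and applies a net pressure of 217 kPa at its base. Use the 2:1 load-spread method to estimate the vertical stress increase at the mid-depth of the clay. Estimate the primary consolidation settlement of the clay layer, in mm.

Mid-depth of clay below the ground surface: z = 2.8 + 2.4/2 = 4 m.
Total vertical stress at mid-clay: σ_v = 20.1×2.8 + 18.4×1.2 = 78.36 kPa.
Pore pressure: u = 9.81×(4 − 2.7) = 12.753 kPa.
Initial effective stress: σ'_0 = σ_v − u = 78.36 − 12.753 = 65.607 kPa.
Stress increase at mid-clay by the 2:1 spreading method:
Δσ = qBL/((B+z)(L+z)) = 217×5.1×5.1/((5.1+4)(5.1+4)) = 68.158 kPa
Final effective stress: σ'_f = σ'_0 + Δσ = 65.607 + 68.158 = 133.76 kPa.
Normally consolidated clay, so the full stress increment lies on the virgin compression line:
S_c = C_c·H/(1+e₀)·log₁₀(σ'_f/σ'_0) = 0.2×2.4/(1+1.03)×log₁₀(133.76/65.607)
    = 0.23645 × 0.30938 = 0.07315 m

S_c ≈ 73.2 mm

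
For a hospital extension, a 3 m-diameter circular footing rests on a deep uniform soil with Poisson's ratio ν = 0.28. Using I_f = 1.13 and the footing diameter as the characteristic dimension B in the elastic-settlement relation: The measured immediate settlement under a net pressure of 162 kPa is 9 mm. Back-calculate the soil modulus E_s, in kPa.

E_s ≈ 56200 kPa

S_e = q·B·(1−ν²)/E_s · I_f  ⇒  E_s = q·B·(1−ν²)·I_f / S_e.
E_s = 162 × 3 × 0.9216 × 1.13 / 0.009 = 56240 kPa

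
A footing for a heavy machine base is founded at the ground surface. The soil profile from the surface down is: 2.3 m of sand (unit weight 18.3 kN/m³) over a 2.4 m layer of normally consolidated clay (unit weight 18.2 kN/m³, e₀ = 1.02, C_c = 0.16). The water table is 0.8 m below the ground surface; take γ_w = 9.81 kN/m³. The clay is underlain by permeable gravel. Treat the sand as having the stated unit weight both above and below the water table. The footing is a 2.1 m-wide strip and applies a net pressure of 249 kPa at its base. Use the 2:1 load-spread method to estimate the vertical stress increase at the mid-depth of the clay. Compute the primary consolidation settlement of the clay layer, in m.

Mid-depth of clay below the ground surface: z = 2.3 + 2.4/2 = 3.5 m.
Total vertical stress at mid-clay: σ_v = 18.3×2.3 + 18.2×1.2 = 63.93 kPa.
Pore pressure: u = 9.81×(3.5 − 0.8) = 26.487 kPa.
Initial effective stress: σ'_0 = σ_v − u = 63.93 − 26.487 = 37.443 kPa.
Stress increase at mid-clay by the 2:1 spreading method:
Δσ = qB/(B+z) = 249×2.1/(2.1+3.5) = 93.375 kPa
Final effective stress: σ'_f = σ'_0 + Δσ = 37.443 + 93.375 = 130.82 kPa.
Normally consolidated clay, so the full stress increment lies on the virgin compression line:
S_c = C_c·H/(1+e₀)·log₁₀(σ'_f/σ'_0) = 0.16×2.4/(1+1.02)×log₁₀(130.82/37.443)
    = 0.1901 × 0.5433 = 0.1033 m

S_c ≈ 0.103 m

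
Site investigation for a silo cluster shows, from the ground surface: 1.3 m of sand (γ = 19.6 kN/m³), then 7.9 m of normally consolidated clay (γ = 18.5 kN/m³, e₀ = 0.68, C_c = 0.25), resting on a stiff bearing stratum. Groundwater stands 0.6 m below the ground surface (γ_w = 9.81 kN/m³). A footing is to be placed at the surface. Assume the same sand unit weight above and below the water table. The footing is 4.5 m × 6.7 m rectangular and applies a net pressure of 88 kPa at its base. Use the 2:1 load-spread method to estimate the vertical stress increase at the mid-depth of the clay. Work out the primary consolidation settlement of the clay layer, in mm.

Mid-depth of clay below the ground surface: z = 1.3 + 7.9/2 = 5.25 m.
Total vertical stress at mid-clay: σ_v = 19.6×1.3 + 18.5×3.95 = 98.555 kPa.
Pore pressure: u = 9.81×(5.25 − 0.6) = 45.617 kPa.
Initial effective stress: σ'_0 = σ_v − u = 98.555 − 45.617 = 52.938 kPa.
Stress increase at mid-clay by the 2:1 spreading method:
Δσ = qBL/((B+z)(L+z)) = 88×4.5×6.7/((4.5+5.25)(6.7+5.25)) = 22.772 kPa
Final effective stress: σ'_f = σ'_0 + Δσ = 52.938 + 22.772 = 75.71 kPa.
Normally consolidated clay, so the full stress increment lies on the virgin compression line:
S_c = C_c·H/(1+e₀)·log₁₀(σ'_f/σ'_0) = 0.25×7.9/(1+0.68)×log₁₀(75.71/52.938)
    = 1.1756 × 0.15539 = 0.1827 m

S_c ≈ 183 mm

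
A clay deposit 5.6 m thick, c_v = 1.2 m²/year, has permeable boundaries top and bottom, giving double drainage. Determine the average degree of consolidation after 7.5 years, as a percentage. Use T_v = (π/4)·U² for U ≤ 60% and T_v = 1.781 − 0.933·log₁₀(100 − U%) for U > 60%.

U ≈ 95.2 %

Drainage path length: H_d = H/2 = 2.8 m (double drainage).
T_v = c_v·t/H_d² = 1.2×7.5/2.8² = 1.148.
T_v = 1.148 corresponds to the U > 60% branch:
U = 1 − 10^((1.781 − T_v)/0.933)/100 = 0.9523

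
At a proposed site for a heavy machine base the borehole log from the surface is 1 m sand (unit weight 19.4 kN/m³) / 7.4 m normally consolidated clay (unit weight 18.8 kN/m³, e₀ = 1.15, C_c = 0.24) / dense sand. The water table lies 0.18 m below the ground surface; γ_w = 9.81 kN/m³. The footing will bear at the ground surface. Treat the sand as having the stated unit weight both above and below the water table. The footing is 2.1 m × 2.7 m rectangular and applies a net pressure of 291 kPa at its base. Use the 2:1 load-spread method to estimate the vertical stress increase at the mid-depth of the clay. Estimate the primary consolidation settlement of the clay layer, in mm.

Mid-depth of clay below the ground surface: z = 1 + 7.4/2 = 4.7 m.
Total vertical stress at mid-clay: σ_v = 19.4×1 + 18.8×3.7 = 88.96 kPa.
Pore pressure: u = 9.81×(4.7 − 0.18) = 44.341 kPa.
Initial effective stress: σ'_0 = σ_v − u = 88.96 − 44.341 = 44.619 kPa.
Stress increase at mid-clay by the 2:1 spreading method:
Δσ = qBL/((B+z)(L+z)) = 291×2.1×2.7/((2.1+4.7)(2.7+4.7)) = 32.79 kPa
Final effective stress: σ'_f = σ'_0 + Δσ = 44.619 + 32.79 = 77.409 kPa.
Normally consolidated clay, so the full stress increment lies on the virgin compression line:
S_c = C_c·H/(1+e₀)·log₁₀(σ'_f/σ'_0) = 0.24×7.4/(1+1.15)×log₁₀(77.409/44.619)
    = 0.82605 × 0.23927 = 0.1976 m

S_c ≈ 198 mm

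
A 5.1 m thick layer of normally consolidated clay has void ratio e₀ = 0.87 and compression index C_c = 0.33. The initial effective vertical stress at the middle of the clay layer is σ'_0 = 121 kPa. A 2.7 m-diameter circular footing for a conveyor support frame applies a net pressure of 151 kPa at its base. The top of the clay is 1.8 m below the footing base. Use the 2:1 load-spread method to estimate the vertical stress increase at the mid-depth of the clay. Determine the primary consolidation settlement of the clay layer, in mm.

Mid-depth of clay below the footing base: z = 1.8 + 5.1/2 = 4.35 m.
Stress increase at mid-clay by the 2:1 spreading method:
Δσ ≈ qD²/(D+z)² = 151×2.7²/(2.7+4.35)² = 22.148 kPa
Final effective stress: σ'_f = σ'_0 + Δσ = 121 + 22.148 = 143.15 kPa.
Normally consolidated clay, so the full stress increment lies on the virgin compression line:
S_c = C_c·H/(1+e₀)·log₁₀(σ'_f/σ'_0) = 0.33×5.1/(1+0.87)×log₁₀(143.15/121)
    = 0.9 × 0.073006 = 0.06571 m

S_c ≈ 65.7 mm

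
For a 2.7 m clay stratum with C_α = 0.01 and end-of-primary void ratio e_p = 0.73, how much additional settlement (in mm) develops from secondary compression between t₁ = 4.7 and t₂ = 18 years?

Secondary compression: S_s = C_α·H/(1+e_p)·log₁₀(t₂/t₁)
S_s = 0.01×2.7/(1+0.73)×log₁₀(18/4.7)
    = 0.01561 × 0.5832 = 0.009102 m

S_s ≈ 9.1 mm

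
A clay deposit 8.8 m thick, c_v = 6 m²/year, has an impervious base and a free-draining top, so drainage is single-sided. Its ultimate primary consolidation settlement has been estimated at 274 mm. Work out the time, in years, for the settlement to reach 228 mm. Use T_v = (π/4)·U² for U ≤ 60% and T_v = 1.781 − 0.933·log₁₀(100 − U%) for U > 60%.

t ≈ 8.24 years

Drainage path length: H_d = H = 8.8 m (single drainage).
U = S(t)/S_ult = 228/274 = 0.8321.
U > 60%: T_v = 1.781 − 0.933·log₁₀(100 − 83.212) = 0.63807.
t = T_v·H_d²/c_v = 0.63807×8.8²/6 = 8.235 years.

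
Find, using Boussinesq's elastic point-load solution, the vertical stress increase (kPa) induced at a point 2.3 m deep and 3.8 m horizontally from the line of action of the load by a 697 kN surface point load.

Boussinesq vertical stress below a point load on an elastic half-space:
Δσ_z = 3P/(2πz²) · [1 + (r/z)²]^(−5/2)
r/z = 3.8/2.3 = 1.6522; [1+(r/z)²]^(−5/2) = 0.037224.
Δσ_z = 3×697/(2π×2.3²) × 0.037224 = 62.91 × 0.037224 = 2.342 kPa

Δσ_z ≈ 2.34 kPa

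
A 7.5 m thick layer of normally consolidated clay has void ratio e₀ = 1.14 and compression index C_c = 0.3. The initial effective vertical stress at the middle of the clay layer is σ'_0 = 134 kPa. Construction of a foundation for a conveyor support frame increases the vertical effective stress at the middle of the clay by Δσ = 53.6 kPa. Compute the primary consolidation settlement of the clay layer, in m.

Final effective stress: σ'_f = σ'_0 + Δσ = 134 + 53.6 = 187.6 kPa.
Normally consolidated clay, so the full stress increment lies on the virgin compression line:
S_c = C_c·H/(1+e₀)·log₁₀(σ'_f/σ'_0) = 0.3×7.5/(1+1.14)×log₁₀(187.6/134)
    = 1.0514 × 0.14613 = 0.1536 m

S_c ≈ 0.154 m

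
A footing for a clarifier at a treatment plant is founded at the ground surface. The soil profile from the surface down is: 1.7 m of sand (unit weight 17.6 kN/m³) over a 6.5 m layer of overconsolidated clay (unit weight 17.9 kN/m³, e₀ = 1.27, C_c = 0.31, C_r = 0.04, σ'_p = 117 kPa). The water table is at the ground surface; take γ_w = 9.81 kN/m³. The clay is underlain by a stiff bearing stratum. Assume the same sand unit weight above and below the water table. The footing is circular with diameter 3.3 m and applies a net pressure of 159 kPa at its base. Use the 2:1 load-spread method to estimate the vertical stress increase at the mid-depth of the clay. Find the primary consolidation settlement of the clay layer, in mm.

Mid-depth of clay below the ground surface: z = 1.7 + 6.5/2 = 4.95 m.
Total vertical stress at mid-clay: σ_v = 17.6×1.7 + 17.9×3.25 = 88.095 kPa.
Pore pressure: u = 9.81×(4.95 − 0) = 48.56 kPa.
Initial effective stress: σ'_0 = σ_v − u = 88.095 − 48.56 = 39.535 kPa.
Stress increase at mid-clay by the 2:1 spreading method:
Δσ ≈ qD²/(D+z)² = 159×3.3²/(3.3+4.95)² = 25.44 kPa
Final effective stress: σ'_f = 39.535 + 25.44 = 64.975 kPa.
σ'_f = 64.975 ≤ σ'_p = 117 kPa, so the clay remains overconsolidated and only the recompression index applies:
S_c = C_r·H/(1+e₀)·log₁₀(σ'_f/σ'_0) = 0.04×6.5/2.27×log₁₀(64.975/39.535)
    = 0.11454 × 0.21576 = 0.02471 m

S_c ≈ 24.7 mm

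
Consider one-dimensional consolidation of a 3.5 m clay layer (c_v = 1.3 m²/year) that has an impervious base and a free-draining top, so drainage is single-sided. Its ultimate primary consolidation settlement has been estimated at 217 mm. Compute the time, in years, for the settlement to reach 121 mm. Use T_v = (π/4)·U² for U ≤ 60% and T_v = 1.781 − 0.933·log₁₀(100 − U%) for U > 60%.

Drainage path length: H_d = H = 3.5 m (single drainage).
U = S(t)/S_ult = 121/217 = 0.5576.
U ≤ 60%: T_v = (π/4)·U² = (π/4)×0.5576² = 0.2442.
t = T_v·H_d²/c_v = 0.2442×3.5²/1.3 = 2.301 years.

t ≈ 2.3 years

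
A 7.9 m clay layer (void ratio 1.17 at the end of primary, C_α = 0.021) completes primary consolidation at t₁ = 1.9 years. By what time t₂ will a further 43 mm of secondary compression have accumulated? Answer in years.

t₂ ≈ 6.94 years

S_s = C_α·H/(1+e_p)·log₁₀(t₂/t₁) ⇒ log₁₀(t₂/t₁) = S_s·(1+e_p)/(C_α·H).
log₁₀(t₂/t₁) = 0.043 × (1+1.17) / (0.021×7.9) = 0.5624
t₂ = t₁ × 10^0.5624 = 1.9 × 3.651 = 6.937 years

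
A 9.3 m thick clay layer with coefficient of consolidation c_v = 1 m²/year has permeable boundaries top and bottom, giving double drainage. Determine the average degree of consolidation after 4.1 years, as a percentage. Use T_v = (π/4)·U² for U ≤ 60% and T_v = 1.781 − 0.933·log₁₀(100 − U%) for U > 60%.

Drainage path length: H_d = H/2 = 4.65 m (double drainage).
T_v = c_v·t/H_d² = 1×4.1/4.65² = 0.18962.
T_v = 0.18962 corresponds to the U ≤ 60% branch:
U = √(4T_v/π) = 0.4914

U ≈ 49.1 %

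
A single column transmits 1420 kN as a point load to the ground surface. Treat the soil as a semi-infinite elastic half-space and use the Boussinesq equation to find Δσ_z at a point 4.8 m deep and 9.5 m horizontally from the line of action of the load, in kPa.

Δσ_z ≈ 0.549 kPa

Boussinesq vertical stress below a point load on an elastic half-space:
Δσ_z = 3P/(2πz²) · [1 + (r/z)²]^(−5/2)
r/z = 9.5/4.8 = 1.9792; [1+(r/z)²]^(−5/2) = 0.018652.
Δσ_z = 3×1420/(2π×4.8²) × 0.018652 = 29.427 × 0.018652 = 0.5489 kPa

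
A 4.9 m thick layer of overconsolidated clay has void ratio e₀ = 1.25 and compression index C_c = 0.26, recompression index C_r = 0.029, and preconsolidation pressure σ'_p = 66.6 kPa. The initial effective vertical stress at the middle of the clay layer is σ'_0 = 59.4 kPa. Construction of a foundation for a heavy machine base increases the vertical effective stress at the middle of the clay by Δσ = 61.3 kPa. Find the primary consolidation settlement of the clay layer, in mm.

S_c ≈ 149 mm

Final effective stress: σ'_f = 59.4 + 61.3 = 120.7 kPa.
σ'_f = 120.7 > σ'_p = 66.6 kPa, so the stress path crosses the preconsolidation pressure — recompression up to σ'_p, then virgin compression beyond:
S_c = H/(1+e₀)·[C_r·log₁₀(σ'_p/σ'_0) + C_c·log₁₀(σ'_f/σ'_p)]
    = 4.9/2.25 × [0.029×log₁₀(66.6/59.4) + 0.26×log₁₀(120.7/66.6)]
    = 2.1778 × [0.0014409 + 0.067141] = 0.1494 m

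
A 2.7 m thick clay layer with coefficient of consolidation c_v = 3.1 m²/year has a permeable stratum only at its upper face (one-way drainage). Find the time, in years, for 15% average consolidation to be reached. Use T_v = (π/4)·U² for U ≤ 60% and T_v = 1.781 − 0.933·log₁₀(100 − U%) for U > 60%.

t ≈ 0.0416 years

Drainage path length: H_d = H = 2.7 m (single drainage).
U ≤ 60%: T_v = (π/4)·U² = (π/4)×0.15² = 0.017671.
t = T_v·H_d²/c_v = 0.017671×2.7²/3.1 = 0.04156 years.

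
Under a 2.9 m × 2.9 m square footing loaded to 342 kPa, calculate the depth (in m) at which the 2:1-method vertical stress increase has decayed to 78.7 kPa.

z ≈ 3.15 m

2:1 spreading — at depth z the loaded area has grown by z in each plan dimension:
qB²/(B+z)² = Δσ_z ⇒ z = B(√(q/Δσ_z) − 1) = 2.9×(√(342/78.7) − 1) = 3.145 m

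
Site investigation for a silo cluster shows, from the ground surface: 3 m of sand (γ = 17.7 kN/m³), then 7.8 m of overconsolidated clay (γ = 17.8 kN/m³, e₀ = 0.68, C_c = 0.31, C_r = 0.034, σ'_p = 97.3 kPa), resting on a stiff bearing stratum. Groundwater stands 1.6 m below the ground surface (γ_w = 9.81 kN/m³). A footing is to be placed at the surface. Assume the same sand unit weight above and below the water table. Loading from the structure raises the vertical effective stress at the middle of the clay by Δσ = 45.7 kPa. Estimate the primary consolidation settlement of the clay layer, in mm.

S_c ≈ 133 mm

Mid-depth of clay below the ground surface: z = 3 + 7.8/2 = 6.9 m.
Total vertical stress at mid-clay: σ_v = 17.7×3 + 17.8×3.9 = 122.52 kPa.
Pore pressure: u = 9.81×(6.9 − 1.6) = 51.993 kPa.
Initial effective stress: σ'_0 = σ_v − u = 122.52 − 51.993 = 70.527 kPa.
Final effective stress: σ'_f = 70.527 + 45.7 = 116.23 kPa.
σ'_f = 116.23 > σ'_p = 97.3 kPa, so the stress path crosses the preconsolidation pressure — recompression up to σ'_p, then virgin compression beyond:
S_c = H/(1+e₀)·[C_r·log₁₀(σ'_p/σ'_0) + C_c·log₁₀(σ'_f/σ'_p)]
    = 7.8/1.68 × [0.034×log₁₀(97.3/70.527) + 0.31×log₁₀(116.23/97.3)]
    = 4.6429 × [0.0047518 + 0.023934] = 0.1332 m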